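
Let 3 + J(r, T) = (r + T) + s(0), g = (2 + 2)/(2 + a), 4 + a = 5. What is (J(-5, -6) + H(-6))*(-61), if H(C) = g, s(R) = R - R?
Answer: 2318/3 ≈ 772.67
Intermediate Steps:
a = 1 (a = -4 + 5 = 1)
s(R) = 0
g = 4/3 (g = (2 + 2)/(2 + 1) = 4/3 ≈ 1.3333)
H(C) = 4/3
J(r, T) = -3 + T + r (J(r, T) = -3 + ((r + T) + 0) = -3 + ((T + r) + 0) = -3 + (T + r) = -3 + T + r)
(J(-5, -6) + H(-6))*(-61) = ((-3 - 6 - 5) + 4/3)*(-61) = (-14 + 4/3)*(-61) = -38/3*(-61) = 2318/3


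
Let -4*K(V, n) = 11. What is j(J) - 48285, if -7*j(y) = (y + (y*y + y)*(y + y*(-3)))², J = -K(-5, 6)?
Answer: -349089409/7168 ≈ -48701.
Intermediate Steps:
K(V, n) = -11/4 (K(V, n) = -¼*11 = -11/4)
J = 11/4 (J = -1*(-11/4) = 11/4 ≈ 2.7500)
j(y) = -(y - 2*y*(y + y²))²/7 (j(y) = -(y + (y*y + y)*(y + y*(-3)))²/7 = -(y + (y² + y)*(y - 3*y))²/7 = -(y + (y + y²)*(-2*y))²/7 = -(y - 2*y*(y + y²))²/7)
j(J) - 48285 = -(11/4)²*(-1 + 2*(11/4) + 2*(11/4)²)²/7 - 48285 = -⅐*121/16*(-1 + 11/2 + 2*(121/16))² - 48285 = -⅐*121/16*(-1 + 11/2 + 121/8)² - 48285 = -⅐*121/16*(157/8)² - 48285 = -⅐*121/16*24649/64 - 48285 = -2982529/7168 - 48285 = -349089409/7168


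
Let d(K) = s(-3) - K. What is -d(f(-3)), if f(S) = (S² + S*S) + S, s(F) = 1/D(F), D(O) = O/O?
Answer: 14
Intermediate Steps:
D(O) = 1
s(F) = 1 (s(F) = 1/1 = 1)
f(S) = S + 2*S² (f(S) = (S² + S²) + S = 2*S² + S = S + 2*S²)
d(K) = 1 - K
-d(f(-3)) = -(1 - (-3)*(1 + 2*(-3))) = -(1 - (-3)*(1 - 6)) = -(1 - (-3)*(-5)) = -(1 - 1*15) = -(1 - 15) = -1*(-14) = 14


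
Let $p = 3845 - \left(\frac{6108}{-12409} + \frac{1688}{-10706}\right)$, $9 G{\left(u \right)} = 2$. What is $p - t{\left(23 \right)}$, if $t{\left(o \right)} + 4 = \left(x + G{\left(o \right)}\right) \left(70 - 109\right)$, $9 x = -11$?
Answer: $\frac{253123855690}{66425377} \approx 3810.6$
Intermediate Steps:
$G{\left(u \right)} = \frac{2}{9}$ ($G{\left(u \right)} = \frac{1}{9} \cdot 2 = \frac{2}{9}$)
$x = - \frac{11}{9}$ ($x = \frac{1}{9} \left(-11\right) = - \frac{11}{9} \approx -1.2222$)
$t{\left(o \right)} = 35$ ($t{\left(o \right)} = -4 + \left(- \frac{11}{9} + \frac{2}{9}\right) \left(70 - 109\right) = -4 - -39 = -4 + 39 = 35$)
$p = \frac{255448743885}{66425377}$ ($p = 3845 - \left(6108 \left(- \frac{1}{12409}\right) + 1688 \left(- \frac{1}{10706}\right)\right) = 3845 - \left(- \frac{6108}{12409} - \frac{844}{5353}\right) = 3845 - - \frac{43169320}{66425377} = 3845 + \frac{43169320}{66425377} = \frac{255448743885}{66425377} \approx 3845.6$)
$p - t{\left(23 \right)} = \frac{255448743885}{66425377} - 35 = \frac{253123855690}{66425377}$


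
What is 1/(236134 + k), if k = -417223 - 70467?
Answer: -1/251556 ≈ -3.9753e-6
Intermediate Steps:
k = -487690
1/(236134 + k) = 1/(236134 - 487690) = 1/(-251556) = -1/251556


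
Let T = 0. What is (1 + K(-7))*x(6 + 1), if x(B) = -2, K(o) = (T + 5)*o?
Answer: 68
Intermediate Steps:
K(o) = 5*o (K(o) = (0 + 5)*o = 5*o)
(1 + K(-7))*x(6 + 1) = (1 + 5*(-7))*(-2) = (1 - 35)*(-2) = -34*(-2) = 68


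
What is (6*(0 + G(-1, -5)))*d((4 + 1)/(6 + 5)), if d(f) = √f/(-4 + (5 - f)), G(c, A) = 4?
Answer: 4*√55 ≈ 29.665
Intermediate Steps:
d(f) = √f/(1 - f)
(6*(0 + G(-1, -5)))*d((4 + 1)/(6 + 5)) = (6*(0 + 4))*(-√((4 + 1)/(6 + 5))/(-1 + (4 + 1)/(6 + 5))) = (6*4)*(-√(5/11)/(-1 + 5/11)) = 24*(-√(5*(1/11))/(-1 + 5*(1/11))) = 24*(-√(5/11)/(-1 + 5/11)) = 24*(-√55/11/(-6/11)) = 24*(-1*√55/11*(-11/6)) = 24*(√55/6) = 4*√55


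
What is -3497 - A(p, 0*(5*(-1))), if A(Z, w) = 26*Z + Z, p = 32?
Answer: -4361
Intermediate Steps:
A(Z, w) = 27*Z
-3497 - A(p, 0*(5*(-1))) = -3497 - 27*32 = -3497 - 1*864 = -3497 - 864 = -4361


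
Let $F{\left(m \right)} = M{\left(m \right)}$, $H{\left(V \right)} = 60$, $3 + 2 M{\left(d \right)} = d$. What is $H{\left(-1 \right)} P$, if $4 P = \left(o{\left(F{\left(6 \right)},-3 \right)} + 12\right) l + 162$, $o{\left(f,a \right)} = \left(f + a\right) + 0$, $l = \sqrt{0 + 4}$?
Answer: $2745$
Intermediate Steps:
$M{\left(d \right)} = - \frac{3}{2} + \frac{d}{2}$
$l = 2$ ($l = \sqrt{4} = 2$)
$F{\left(m \right)} = - \frac{3}{2} + \frac{m}{2}$
$o{\left(f,a \right)} = a + f$ ($o{\left(f,a \right)} = \left(a + f\right) + 0 = a + f$)
$P = \frac{183}{4}$ ($P = \frac{\left(\left(-3 + \left(- \frac{3}{2} + \frac{1}{2} \cdot 6\right)\right) + 12\right) 2 + 162}{4} = \frac{\left(\left(-3 + \left(- \frac{3}{2} + 3\right)\right) + 12\right) 2 + 162}{4} = \frac{\left(\left(-3 + \frac{3}{2}\right) + 12\right) 2 + 162}{4} = \frac{\left(- \frac{3}{2} + 12\right) 2 + 162}{4} = \frac{\frac{21}{2} \cdot 2 + 162}{4} = \frac{21 + 162}{4} = \frac{1}{4} \cdot 183 = \frac{183}{4} \approx 45.75$)
$H{\left(-1 \right)} P = 60 \cdot \frac{183}{4} = 2745$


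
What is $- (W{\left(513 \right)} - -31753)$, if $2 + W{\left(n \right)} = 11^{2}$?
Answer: $-31872$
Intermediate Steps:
$W{\left(n \right)} = 119$ ($W{\left(n \right)} = -2 + 11^{2} = -2 + 121 = 119$)
$- (W{\left(513 \right)} - -31753) = - (119 - -31753) = - (119 + \left(-86328 + 118081\right)) = - (119 + 31753) = \left(-1\right) 31872 = -31872$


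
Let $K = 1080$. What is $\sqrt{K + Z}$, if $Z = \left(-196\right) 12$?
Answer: $2 i \sqrt{318} \approx 35.665 i$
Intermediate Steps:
$Z = -2352$
$\sqrt{K + Z} = \sqrt{1080 - 2352} = \sqrt{-1272} = 2 i \sqrt{318}$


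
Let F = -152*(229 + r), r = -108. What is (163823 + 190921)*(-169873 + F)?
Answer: -66785879160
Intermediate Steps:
F = -18392 (F = -152*(229 - 108) = -152*121 = -18392)
(163823 + 190921)*(-169873 + F) = (163823 + 190921)*(-169873 - 18392) = 354744*(-188265) = -66785879160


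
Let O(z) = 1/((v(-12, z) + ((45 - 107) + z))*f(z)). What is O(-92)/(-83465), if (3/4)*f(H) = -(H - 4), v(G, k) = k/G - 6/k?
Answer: 69/107823425600 ≈ 6.3994e-10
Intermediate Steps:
v(G, k) = -6/k + k/G
f(H) = 16/3 - 4*H/3 (f(H) = 4*(-(H - 4))/3 = 4*(-(-4 + H))/3 = 4*(4 - H)/3 = 16/3 - 4*H/3)
O(z) = 1/((16/3 - 4*z/3)*(-62 - 6/z + 11*z/12)) (O(z) = 1/(((-6/z + z/(-12)) + ((45 - 107) + z))*(16/3 - 4*z/3)) = 1/(((-6/z + z*(-1/12)) + (-62 + z))*(16/3 - 4*z/3)) = 1/(((-6/z - z/12) + (-62 + z))*(16/3 - 4*z/3)) = 1/((-62 - 6/z + 11*z/12)*(16/3 - 4*z/3)) = 1/((16/3 - 4*z/3)*(-62 - 6/z + 11*z/12)))
O(-92)/(-83465) = (9*(-92)/(-4 - 92*(72 + (-92)² - 12*(-92)*(-62 - 92))))/(-83465) = (9*(-92)/(-96*(72 + 8464 - 12*(-92)*(-154))))*(-1/83465) = (9*(-92)*(-1/96)/(72 + 8464 - 170016))*(-1/83465) = (9*(-92)*(-1/96)/(-161480))*(-1/83465) = (9*(-92)*(-1/96)*(-1/161480))*(-1/83465) = -69/1291840*(-1/83465) = 69/107823425600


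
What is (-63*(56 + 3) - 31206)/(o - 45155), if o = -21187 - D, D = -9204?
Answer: 11641/19046 ≈ 0.61120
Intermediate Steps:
o = -11983 (o = -21187 - 1*(-9204) = -21187 + 9204 = -11983)
(-63*(56 + 3) - 31206)/(o - 45155) = (-63*(56 + 3) - 31206)/(-11983 - 45155) = (-63*59 - 31206)/(-57138) = (-3717 - 31206)*(-1/57138) = -34923*(-1/57138) = 11641/19046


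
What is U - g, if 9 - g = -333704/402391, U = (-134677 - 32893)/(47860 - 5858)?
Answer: -116777968158/8450613391 ≈ -13.819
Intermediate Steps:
U = -83785/21001 (U = -167570/42002 = -167570*1/42002 = -83785/21001 ≈ -3.9896)
g = 3955223/402391 (g = 9 - (-333704)/402391 = 9 - 1*(-333704/402391) = 9 + 333704/402391 = 3955223/402391 ≈ 9.8293)
U - g = -83785/21001 - 1*3955223/402391 = -83785/21001 - 3955223/402391 = -116777968158/8450613391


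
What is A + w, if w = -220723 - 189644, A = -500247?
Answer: -910614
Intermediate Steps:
w = -410367
A + w = -500247 - 410367 = -910614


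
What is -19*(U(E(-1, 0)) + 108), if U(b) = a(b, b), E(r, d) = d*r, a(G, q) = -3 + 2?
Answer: -2033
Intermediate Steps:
a(G, q) = -1
U(b) = -1
-19*(U(E(-1, 0)) + 108) = -19*(-1 + 108) = -19*107 = -2033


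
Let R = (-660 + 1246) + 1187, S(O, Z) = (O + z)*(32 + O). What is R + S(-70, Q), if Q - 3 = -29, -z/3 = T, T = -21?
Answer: 2039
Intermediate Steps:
z = 63 (z = -3*(-21) = 63)
Q = -26 (Q = 3 - 29 = -26)
S(O, Z) = (32 + O)*(63 + O) (S(O, Z) = (O + 63)*(32 + O) = (63 + O)*(32 + O) = (32 + O)*(63 + O))
R = 1773 (R = 586 + 1187 = 1773)
R + S(-70, Q) = 1773 + (2016 + (-70)**2 + 95*(-70)) = 1773 + (2016 + 4900 - 6650) = 1773 + 266 = 2039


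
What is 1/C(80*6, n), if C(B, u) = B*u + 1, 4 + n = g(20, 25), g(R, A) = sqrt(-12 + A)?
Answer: -1919/687361 - 480*sqrt(13)/687361 ≈ -0.0053097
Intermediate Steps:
n = -4 + sqrt(13) (n = -4 + sqrt(-12 + 25) = -4 + sqrt(13) ≈ -0.39445)
C(B, u) = 1 + B*u
1/C(80*6, n) = 1/(1 + (80*6)*(-4 + sqrt(13))) = 1/(1 + 480*(-4 + sqrt(13))) = 1/(1 + (-1920 + 480*sqrt(13))) = 1/(-1919 + 480*sqrt(13))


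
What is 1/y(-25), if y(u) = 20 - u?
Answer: 1/45 ≈ 0.022222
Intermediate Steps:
1/y(-25) = 1/(20 - 1*(-25)) = 1/(20 + 25) = 1/45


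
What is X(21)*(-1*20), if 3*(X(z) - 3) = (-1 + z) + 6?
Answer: -700/3 ≈ -233.33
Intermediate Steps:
X(z) = 14/3 + z/3 (X(z) = 3 + ((-1 + z) + 6)/3 = 3 + (5 + z)/3 = 3 + (5/3 + z/3) = 14/3 + z/3)
X(21)*(-1*20) = (14/3 + (⅓)*21)*(-1*20) = (14/3 + 7)*(-20) = (35/3)*(-20) = -700/3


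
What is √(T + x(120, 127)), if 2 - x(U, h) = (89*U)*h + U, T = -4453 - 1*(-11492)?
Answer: I*√1349439 ≈ 1161.7*I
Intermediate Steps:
T = 7039 (T = -4453 + 11492 = 7039)
x(U, h) = 2 - U - 89*U*h (x(U, h) = 2 - ((89*U)*h + U) = 2 - (89*U*h + U) = 2 - (U + 89*U*h) = 2 + (-U - 89*U*h) = 2 - U - 89*U*h)
√(T + x(120, 127)) = √(7039 + (2 - 1*120 - 89*120*127)) = √(7039 + (2 - 120 - 1356360)) = √(7039 - 1356478) = √(-1349439) = I*√1349439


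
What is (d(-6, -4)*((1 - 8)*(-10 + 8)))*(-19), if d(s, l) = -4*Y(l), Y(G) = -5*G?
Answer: 21280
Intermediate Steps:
d(s, l) = 20*l (d(s, l) = -(-20)*l = 20*l)
(d(-6, -4)*((1 - 8)*(-10 + 8)))*(-19) = ((20*(-4))*((1 - 8)*(-10 + 8)))*(-19) = -(-560)*(-2)*(-19) = -80*14*(-19) = -1120*(-19) = 21280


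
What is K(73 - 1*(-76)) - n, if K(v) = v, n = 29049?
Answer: -28900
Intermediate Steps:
K(73 - 1*(-76)) - n = (73 - 1*(-76)) - 1*29049 = (73 + 76) - 29049 = 149 - 29049 = -28900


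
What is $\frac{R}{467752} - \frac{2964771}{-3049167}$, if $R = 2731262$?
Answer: $\frac{1619141920591}{237708993764} \approx 6.8114$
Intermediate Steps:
$\frac{R}{467752} - \frac{2964771}{-3049167} = \frac{2731262}{467752} - \frac{2964771}{-3049167} = 2731262 \cdot \frac{1}{467752} - - \frac{988257}{1016389} = \frac{1365631}{233876} + \frac{988257}{1016389} = \frac{1619141920591}{237708993764}$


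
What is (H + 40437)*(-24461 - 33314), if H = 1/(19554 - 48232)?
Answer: -66998910765875/28678 ≈ -2.3362e+9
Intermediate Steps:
H = -1/28678 (H = 1/(-28678) = -1/28678 ≈ -3.4870e-5)
(H + 40437)*(-24461 - 33314) = (-1/28678 + 40437)*(-24461 - 33314) = (1159652285/28678)*(-57775) = -66998910765875/28678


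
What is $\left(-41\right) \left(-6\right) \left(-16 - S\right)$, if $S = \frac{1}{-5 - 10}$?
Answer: $- \frac{19598}{5} \approx -3919.6$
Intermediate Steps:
$S = - \frac{1}{15}$ ($S = \frac{1}{-15} = - \frac{1}{15} \approx -0.066667$)
$\left(-41\right) \left(-6\right) \left(-16 - S\right) = \left(-41\right) \left(-6\right) \left(-16 - - \frac{1}{15}\right) = 246 \left(-16 + \frac{1}{15}\right) = 246 \left(- \frac{239}{15}\right) = - \frac{19598}{5}$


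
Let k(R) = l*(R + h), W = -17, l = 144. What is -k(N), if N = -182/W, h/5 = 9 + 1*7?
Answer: -222048/17 ≈ -13062.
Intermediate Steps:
h = 80 (h = 5*(9 + 1*7) = 5*(9 + 7) = 5*16 = 80)
N = 182/17 (N = -182/(-17) = -182*(-1/17) = 182/17 ≈ 10.706)
k(R) = 11520 + 144*R (k(R) = 144*(R + 80) = 144*(80 + R) = 11520 + 144*R)
-k(N) = -(11520 + 144*(182/17)) = -(11520 + 26208/17) = -1*222048/17 = -222048/17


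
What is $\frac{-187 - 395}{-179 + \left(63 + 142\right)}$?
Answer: $- \frac{291}{13} \approx -22.385$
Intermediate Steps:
$\frac{-187 - 395}{-179 + \left(63 + 142\right)} = - \frac{582}{-179 + 205} = - \frac{582}{26} = \left(-582\right) \frac{1}{26} = - \frac{291}{13}$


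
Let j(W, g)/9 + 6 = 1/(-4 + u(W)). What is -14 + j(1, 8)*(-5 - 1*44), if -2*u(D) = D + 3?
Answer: 5411/2 ≈ 2705.5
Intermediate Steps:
u(D) = -3/2 - D/2 (u(D) = -(D + 3)/2 = -(3 + D)/2 = -3/2 - D/2)
j(W, g) = -54 + 9/(-11/2 - W/2) (j(W, g) = -54 + 9/(-4 + (-3/2 - W/2)) = -54 + 9/(-11/2 - W/2))
-14 + j(1, 8)*(-5 - 1*44) = -14 + (18*(-34 - 3*1)/(11 + 1))*(-5 - 1*44) = -14 + (18*(-34 - 3)/12)*(-5 - 44) = -14 + (18*(1/12)*(-37))*(-49) = -14 - 111/2*(-49) = -14 + 5439/2 = 5411/2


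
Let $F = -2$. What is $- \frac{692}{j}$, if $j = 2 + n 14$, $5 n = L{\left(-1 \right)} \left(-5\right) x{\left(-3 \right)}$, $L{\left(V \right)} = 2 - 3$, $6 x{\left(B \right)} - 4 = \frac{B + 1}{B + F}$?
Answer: $- \frac{2595}{46} \approx -56.413$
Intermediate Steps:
$x{\left(B \right)} = \frac{2}{3} + \frac{1 + B}{6 \left(-2 + B\right)}$ ($x{\left(B \right)} = \frac{2}{3} + \frac{\left(B + 1\right) \frac{1}{B - 2}}{6} = \frac{2}{3} + \frac{\left(1 + B\right) \frac{1}{-2 + B}}{6} = \frac{2}{3} + \frac{\frac{1}{-2 + B} \left(1 + B\right)}{6} = \frac{2}{3} + \frac{1 + B}{6 \left(-2 + B\right)}$)
$L{\left(V \right)} = -1$ ($L{\left(V \right)} = 2 - 3 = -1$)
$n = \frac{11}{15}$ ($n = \frac{\left(-1\right) \left(-5\right) \frac{-7 + 5 \left(-3\right)}{6 \left(-2 - 3\right)}}{5} = \frac{5 \frac{-7 - 15}{6 \left(-5\right)}}{5} = \frac{5 \cdot \frac{1}{6} \left(- \frac{1}{5}\right) \left(-22\right)}{5} = \frac{5 \cdot \frac{11}{15}}{5} = \frac{1}{5} \cdot \frac{11}{3} = \frac{11}{15} \approx 0.73333$)
$j = \frac{184}{15}$ ($j = 2 + \frac{11}{15} \cdot 14 = 2 + \frac{154}{15} = \frac{184}{15} \approx 12.267$)
$- \frac{692}{j} = - \frac{692}{\frac{184}{15}} = \left(-692\right) \frac{15}{184} = - \frac{2595}{46}$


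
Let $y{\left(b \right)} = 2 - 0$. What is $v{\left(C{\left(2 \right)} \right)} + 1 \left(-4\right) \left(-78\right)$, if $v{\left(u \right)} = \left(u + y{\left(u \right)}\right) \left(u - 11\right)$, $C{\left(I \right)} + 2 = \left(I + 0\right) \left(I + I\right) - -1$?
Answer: $276$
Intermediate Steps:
$C{\left(I \right)} = -1 + 2 I^{2}$ ($C{\left(I \right)} = -2 + \left(\left(I + 0\right) \left(I + I\right) - -1\right) = -2 + \left(I 2 I + 1\right) = -2 + \left(2 I^{2} + 1\right) = -2 + \left(1 + 2 I^{2}\right) = -1 + 2 I^{2}$)
$y{\left(b \right)} = 2$ ($y{\left(b \right)} = 2 + 0 = 2$)
$v{\left(u \right)} = \left(-11 + u\right) \left(2 + u\right)$ ($v{\left(u \right)} = \left(u + 2\right) \left(u - 11\right) = \left(2 + u\right) \left(-11 + u\right) = \left(-11 + u\right) \left(2 + u\right)$)
$v{\left(C{\left(2 \right)} \right)} + 1 \left(-4\right) \left(-78\right) = \left(-22 + \left(-1 + 2 \cdot 2^{2}\right)^{2} - 9 \left(-1 + 2 \cdot 2^{2}\right)\right) + 1 \left(-4\right) \left(-78\right) = \left(-22 + \left(-1 + 2 \cdot 4\right)^{2} - 9 \left(-1 + 2 \cdot 4\right)\right) - -312 = \left(-22 + \left(-1 + 8\right)^{2} - 9 \left(-1 + 8\right)\right) + 312 = \left(-22 + 7^{2} - 63\right) + 312 = \left(-22 + 49 - 63\right) + 312 = -36 + 312 = 276$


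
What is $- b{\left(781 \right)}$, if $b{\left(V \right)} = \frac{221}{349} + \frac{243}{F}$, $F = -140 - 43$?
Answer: $\frac{14788}{21289} \approx 0.69463$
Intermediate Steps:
$F = -183$
$b{\left(V \right)} = - \frac{14788}{21289}$ ($b{\left(V \right)} = \frac{221}{349} + \frac{243}{-183} = 221 \cdot \frac{1}{349} + 243 \left(- \frac{1}{183}\right) = \frac{221}{349} - \frac{81}{61} = - \frac{14788}{21289}$)
$- b{\left(781 \right)} = \left(-1\right) \left(- \frac{14788}{21289}\right) = \frac{14788}{21289}$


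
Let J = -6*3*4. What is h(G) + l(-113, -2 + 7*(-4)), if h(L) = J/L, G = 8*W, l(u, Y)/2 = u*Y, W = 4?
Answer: 27111/4 ≈ 6777.8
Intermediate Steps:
J = -72 (J = -18*4 = -72)
l(u, Y) = 2*Y*u (l(u, Y) = 2*(u*Y) = 2*(Y*u) = 2*Y*u)
G = 32 (G = 8*4 = 32)
h(L) = -72/L
h(G) + l(-113, -2 + 7*(-4)) = -72/32 + 2*(-2 + 7*(-4))*(-113) = -72*1/32 + 2*(-2 - 28)*(-113) = -9/4 + 2*(-30)*(-113) = -9/4 + 6780 = 27111/4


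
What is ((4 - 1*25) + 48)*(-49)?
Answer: -1323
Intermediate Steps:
((4 - 1*25) + 48)*(-49) = ((4 - 25) + 48)*(-49) = (-21 + 48)*(-49) = 27*(-49) = -1323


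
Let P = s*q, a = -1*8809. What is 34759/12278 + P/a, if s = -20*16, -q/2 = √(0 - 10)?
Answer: 34759/12278 - 640*I*√10/8809 ≈ 2.831 - 0.22975*I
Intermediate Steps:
q = -2*I*√10 (q = -2*√(0 - 10) = -2*I*√10 ≈ -6.3246*I)
a = -8809
s = -320
P = 640*I*√10 (P = -(-640)*I*√10 = 640*I*√10 ≈ 2023.9*I)
34759/12278 + P/a = 34759/12278 + (640*I*√10)/(-8809) = 34759*(1/12278) + (640*I*√10)*(-1/8809) = 34759/12278 - 640*I*√10/8809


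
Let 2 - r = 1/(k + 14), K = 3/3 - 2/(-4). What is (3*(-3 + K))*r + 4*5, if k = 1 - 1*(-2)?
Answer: 383/34 ≈ 11.265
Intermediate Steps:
K = 3/2 (K = 3*(1/3) - 2*(-1/4) = 1 + 1/2 = 3/2 ≈ 1.5000)
k = 3 (k = 1 + 2 = 3)
r = 33/17 (r = 2 - 1/(3 + 14) = 2 - 1/17 = 33/17 ≈ 1.9412)
(3*(-3 + K))*r + 4*5 = (3*(-3 + 3/2))*(33/17) + 4*5 = (3*(-3/2))*(33/17) + 20 = -9/2*33/17 + 20 = -297/34 + 20 = 383/34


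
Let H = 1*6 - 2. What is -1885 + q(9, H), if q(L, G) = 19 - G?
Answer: -1870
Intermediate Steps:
H = 4 (H = 6 - 2 = 4)
-1885 + q(9, H) = -1885 + (19 - 1*4) = -1885 + (19 - 4) = -1885 + 15 = -1870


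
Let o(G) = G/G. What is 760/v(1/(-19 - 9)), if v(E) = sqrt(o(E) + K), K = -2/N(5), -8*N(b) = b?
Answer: 760*sqrt(105)/21 ≈ 370.84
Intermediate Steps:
N(b) = -b/8
o(G) = 1
K = 16/5 (K = -2/((-1/8*5)) = -2/(-5/8) = -2*(-8/5) = 16/5 ≈ 3.2000)
v(E) = sqrt(105)/5 (v(E) = sqrt(1 + 16/5) = sqrt(21/5) = sqrt(105)/5)
760/v(1/(-19 - 9)) = 760/((sqrt(105)/5)) = 760*(sqrt(105)/21) = 760*sqrt(105)/21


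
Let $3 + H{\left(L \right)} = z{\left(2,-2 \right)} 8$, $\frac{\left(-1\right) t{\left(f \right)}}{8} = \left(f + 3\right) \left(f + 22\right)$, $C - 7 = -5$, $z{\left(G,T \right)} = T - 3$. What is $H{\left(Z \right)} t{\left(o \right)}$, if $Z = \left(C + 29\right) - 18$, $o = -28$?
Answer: $51600$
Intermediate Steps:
$z{\left(G,T \right)} = -3 + T$
$C = 2$ ($C = 7 - 5 = 2$)
$t{\left(f \right)} = - 8 \left(3 + f\right) \left(22 + f\right)$ ($t{\left(f \right)} = - 8 \left(f + 3\right) \left(f + 22\right) = - 8 \left(3 + f\right) \left(22 + f\right)$)
$Z = 13$ ($Z = \left(2 + 29\right) - 18 = 31 - 18 = 13$)
$H{\left(L \right)} = -43$ ($H{\left(L \right)} = -3 + \left(-3 - 2\right) 8 = -3 - 40 = -43$)
$H{\left(Z \right)} t{\left(o \right)} = - 43 \left(-528 - -5600 - 8 \left(-28\right)^{2}\right) = - 43 \left(-528 + 5600 - 6272\right) = \left(-43\right) \left(-1200\right) = 51600$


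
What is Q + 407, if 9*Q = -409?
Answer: 3254/9 ≈ 361.56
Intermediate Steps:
Q = -409/9 (Q = (⅑)*(-409) = -409/9 ≈ -45.444)
Q + 407 = -409/9 + 407 = 3254/9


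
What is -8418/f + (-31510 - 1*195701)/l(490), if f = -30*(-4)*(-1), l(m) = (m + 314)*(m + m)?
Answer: 18348459/262640 ≈ 69.862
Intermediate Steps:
l(m) = 2*m*(314 + m) (l(m) = (314 + m)*(2*m) = 2*m*(314 + m))
f = -120 (f = -30*(-4)*(-1) = 120*(-1) = -120)
-8418/f + (-31510 - 1*195701)/l(490) = -8418/(-120) + (-31510 - 1*195701)/((2*490*(314 + 490))) = -8418*(-1/120) + (-31510 - 195701)/((2*490*804)) = 1403/20 - 227211/787920 = 1403/20 - 227211*1/787920 = 1403/20 - 75737/262640 = 18348459/262640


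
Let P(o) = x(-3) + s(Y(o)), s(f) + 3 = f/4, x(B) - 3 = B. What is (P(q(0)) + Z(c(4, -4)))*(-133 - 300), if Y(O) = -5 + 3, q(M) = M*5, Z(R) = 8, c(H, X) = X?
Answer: -3897/2 ≈ -1948.5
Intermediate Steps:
x(B) = 3 + B
q(M) = 5*M
Y(O) = -2
s(f) = -3 + f/4
P(o) = -7/2 (P(o) = (3 - 3) + (-3 + (1/4)*(-2)) = 0 + (-3 - 1/2) = 0 - 7/2 = -7/2)
(P(q(0)) + Z(c(4, -4)))*(-133 - 300) = (-7/2 + 8)*(-133 - 300) = (9/2)*(-433) = -3897/2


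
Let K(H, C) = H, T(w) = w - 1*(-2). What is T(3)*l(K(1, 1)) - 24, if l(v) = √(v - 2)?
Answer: -24 + 5*I ≈ -24.0 + 5.0*I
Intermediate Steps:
T(w) = 2 + w (T(w) = w + 2 = 2 + w)
l(v) = √(-2 + v)
T(3)*l(K(1, 1)) - 24 = (2 + 3)*√(-2 + 1) - 24 = 5*√(-1) - 24 = 5*I - 24 = -24 + 5*I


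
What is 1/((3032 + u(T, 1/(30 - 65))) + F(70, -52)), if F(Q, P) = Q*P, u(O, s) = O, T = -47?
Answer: -1/655 ≈ -0.0015267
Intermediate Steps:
F(Q, P) = P*Q
1/((3032 + u(T, 1/(30 - 65))) + F(70, -52)) = 1/((3032 - 47) - 52*70) = 1/(2985 - 3640) = 1/(-655) = -1/655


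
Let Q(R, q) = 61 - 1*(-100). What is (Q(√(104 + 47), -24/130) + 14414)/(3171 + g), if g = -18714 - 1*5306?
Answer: -14575/20849 ≈ -0.69907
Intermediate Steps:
g = -24020 (g = -18714 - 5306 = -24020)
Q(R, q) = 161 (Q(R, q) = 61 + 100 = 161)
(Q(√(104 + 47), -24/130) + 14414)/(3171 + g) = (161 + 14414)/(3171 - 24020) = 14575/(-20849) = 14575*(-1/20849) = -14575/20849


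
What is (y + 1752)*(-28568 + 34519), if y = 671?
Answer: 14419273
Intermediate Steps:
(y + 1752)*(-28568 + 34519) = (671 + 1752)*(-28568 + 34519) = 2423*5951 = 14419273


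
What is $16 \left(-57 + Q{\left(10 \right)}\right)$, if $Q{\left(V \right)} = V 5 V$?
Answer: $7088$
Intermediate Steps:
$Q{\left(V \right)} = 5 V^{2}$
$16 \left(-57 + Q{\left(10 \right)}\right) = 16 \left(-57 + 5 \cdot 10^{2}\right) = 16 \left(-57 + 5 \cdot 100\right) = 16 \left(-57 + 500\right) = 16 \cdot 443 = 7088$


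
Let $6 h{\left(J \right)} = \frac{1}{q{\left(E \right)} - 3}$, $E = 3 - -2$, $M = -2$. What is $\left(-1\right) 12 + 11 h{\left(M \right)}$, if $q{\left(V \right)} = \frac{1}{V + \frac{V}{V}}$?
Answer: $- \frac{215}{17} \approx -12.647$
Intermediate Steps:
$E = 5$ ($E = 3 + 2 = 5$)
$q{\left(V \right)} = \frac{1}{1 + V}$ ($q{\left(V \right)} = \frac{1}{V + 1} = \frac{1}{1 + V}$)
$h{\left(J \right)} = - \frac{1}{17}$ ($h{\left(J \right)} = \frac{1}{6 \left(\frac{1}{1 + 5} - 3\right)} = \frac{1}{6 \left(\frac{1}{6} - 3\right)} = \frac{1}{6 \left(- \frac{17}{6}\right)} = \frac{1}{6} \left(- \frac{6}{17}\right) = - \frac{1}{17}$)
$\left(-1\right) 12 + 11 h{\left(M \right)} = \left(-1\right) 12 + 11 \left(- \frac{1}{17}\right) = -12 - \frac{11}{17} = - \frac{215}{17}$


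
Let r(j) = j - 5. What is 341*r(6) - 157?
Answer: 184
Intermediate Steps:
r(j) = -5 + j
341*r(6) - 157 = 341*(-5 + 6) - 157 = 341*1 - 157 = 341 - 157 = 184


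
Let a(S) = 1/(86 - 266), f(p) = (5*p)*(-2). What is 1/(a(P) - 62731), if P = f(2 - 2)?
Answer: -180/11291581 ≈ -1.5941e-5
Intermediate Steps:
f(p) = -10*p
P = 0 (P = -10*(2 - 2) = -10*0 = 0)
a(S) = -1/180 (a(S) = 1/(-180) = -1/180)
1/(a(P) - 62731) = 1/(-1/180 - 62731) = 1/(-11291581/180) = -180/11291581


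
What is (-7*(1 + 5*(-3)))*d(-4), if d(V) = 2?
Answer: 196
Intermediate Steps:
(-7*(1 + 5*(-3)))*d(-4) = -7*(1 + 5*(-3))*2 = -7*(1 - 15)*2 = -7*(-14)*2 = 98*2 = 196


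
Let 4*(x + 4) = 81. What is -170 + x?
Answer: -615/4 ≈ -153.75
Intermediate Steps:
x = 65/4 (x = -4 + (¼)*81 = -4 + 81/4 = 65/4 ≈ 16.250)
-170 + x = -170 + 65/4 = -615/4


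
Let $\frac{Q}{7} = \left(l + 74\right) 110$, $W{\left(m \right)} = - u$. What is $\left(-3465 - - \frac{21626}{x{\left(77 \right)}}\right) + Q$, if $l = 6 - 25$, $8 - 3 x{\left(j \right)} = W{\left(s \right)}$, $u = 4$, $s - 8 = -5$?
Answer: $\frac{88583}{2} \approx 44292.0$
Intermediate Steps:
$s = 3$ ($s = 8 - 5 = 3$)
$W{\left(m \right)} = -4$ ($W{\left(m \right)} = \left(-1\right) 4 = -4$)
$x{\left(j \right)} = 4$ ($x{\left(j \right)} = \frac{8}{3} - - \frac{4}{3} = \frac{8}{3} + \frac{4}{3} = 4$)
$l = -19$ ($l = 6 - 25 = -19$)
$Q = 42350$ ($Q = 7 \left(-19 + 74\right) 110 = 7 \cdot 55 \cdot 110 = 7 \cdot 6050 = 42350$)
$\left(-3465 - - \frac{21626}{x{\left(77 \right)}}\right) + Q = \left(-3465 - - \frac{21626}{4}\right) + 42350 = \left(-3465 - \left(-21626\right) \frac{1}{4}\right) + 42350 = \left(-3465 - - \frac{10813}{2}\right) + 42350 = \left(-3465 + \frac{10813}{2}\right) + 42350 = \frac{3883}{2} + 42350 = \frac{88583}{2}$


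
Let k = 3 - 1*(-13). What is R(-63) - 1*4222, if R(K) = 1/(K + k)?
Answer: -198435/47 ≈ -4222.0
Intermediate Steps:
k = 16 (k = 3 + 13 = 16)
R(K) = 1/(16 + K) (R(K) = 1/(K + 16) = 1/(16 + K))
R(-63) - 1*4222 = 1/(16 - 63) - 1*4222 = 1/(-47) - 4222 = -1/47 - 4222 = -198435/47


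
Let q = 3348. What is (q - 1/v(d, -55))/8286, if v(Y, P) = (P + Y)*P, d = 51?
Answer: 736559/1822920 ≈ 0.40405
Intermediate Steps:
v(Y, P) = P*(P + Y)
(q - 1/v(d, -55))/8286 = (3348 - 1/((-55*(-55 + 51))))/8286 = (3348 - 1/((-55*(-4))))*(1/8286) = (3348 - 1/220)*(1/8286) = (736559/220)*(1/8286) = 736559/1822920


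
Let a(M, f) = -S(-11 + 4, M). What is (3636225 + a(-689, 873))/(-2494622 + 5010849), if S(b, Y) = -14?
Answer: 191381/132433 ≈ 1.4451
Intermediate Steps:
a(M, f) = 14 (a(M, f) = -1*(-14) = 14)
(3636225 + a(-689, 873))/(-2494622 + 5010849) = (3636225 + 14)/(-2494622 + 5010849) = 3636239/2516227 = 3636239*(1/2516227) = 191381/132433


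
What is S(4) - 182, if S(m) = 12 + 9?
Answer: -161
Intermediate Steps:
S(m) = 21
S(4) - 182 = 21 - 182 = -161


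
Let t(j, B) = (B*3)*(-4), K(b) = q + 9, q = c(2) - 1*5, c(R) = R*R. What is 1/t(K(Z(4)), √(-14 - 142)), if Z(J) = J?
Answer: I*√39/936 ≈ 0.006672*I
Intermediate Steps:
c(R) = R²
q = -1 (q = 2² - 1*5 = 4 - 5 = -1)
K(b) = 8 (K(b) = -1 + 9 = 8)
t(j, B) = -12*B (t(j, B) = (3*B)*(-4) = -12*B)
1/t(K(Z(4)), √(-14 - 142)) = 1/(-12*√(-14 - 142)) = 1/(-24*I*√39) = I*√39/936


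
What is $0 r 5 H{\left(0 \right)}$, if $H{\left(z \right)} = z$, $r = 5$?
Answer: $0$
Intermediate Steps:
$0 r 5 H{\left(0 \right)} = 0 \cdot 5 \cdot 5 \cdot 0 = 0 \cdot 25 \cdot 0 = 0 \cdot 0 = 0$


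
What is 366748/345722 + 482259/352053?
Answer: 3792849739/1560416247 ≈ 2.4307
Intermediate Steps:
366748/345722 + 482259/352053 = 366748*(1/345722) + 482259*(1/352053) = 183374/172861 + 160753/117351 = 3792849739/1560416247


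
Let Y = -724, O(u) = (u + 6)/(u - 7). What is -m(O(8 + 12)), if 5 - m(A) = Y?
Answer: -729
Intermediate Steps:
O(u) = (6 + u)/(-7 + u)
m(A) = 729 (m(A) = 5 - 1*(-724) = 5 + 724 = 729)
-m(O(8 + 12)) = -1*729 = -729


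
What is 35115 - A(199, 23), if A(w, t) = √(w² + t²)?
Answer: 35115 - √40130 ≈ 34915.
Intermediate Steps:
A(w, t) = √(t² + w²)
35115 - A(199, 23) = 35115 - √(23² + 199²) = 35115 - √(529 + 39601) = 35115 - √40130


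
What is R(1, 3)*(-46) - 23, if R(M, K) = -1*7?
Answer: 299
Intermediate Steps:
R(M, K) = -7
R(1, 3)*(-46) - 23 = -7*(-46) - 23 = 322 - 23 = 299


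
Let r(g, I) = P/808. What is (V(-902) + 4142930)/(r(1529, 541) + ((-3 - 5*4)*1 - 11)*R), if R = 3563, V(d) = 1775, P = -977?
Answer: -3348921640/97883713 ≈ -34.213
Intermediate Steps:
r(g, I) = -977/808
(V(-902) + 4142930)/(r(1529, 541) + ((-3 - 5*4)*1 - 11)*R) = (1775 + 4142930)/(-977/808 + ((-3 - 5*4)*1 - 11)*3563) = 4144705/(-977/808 + ((-3 - 20)*1 - 11)*3563) = 4144705/(-977/808 + (-23*1 - 11)*3563) = 4144705/(-977/808 + (-23 - 11)*3563) = 4144705/(-977/808 - 34*3563) = 4144705/(-977/808 - 121142) = 4144705/(-97883713/808) = 4144705*(-808/97883713) = -3348921640/97883713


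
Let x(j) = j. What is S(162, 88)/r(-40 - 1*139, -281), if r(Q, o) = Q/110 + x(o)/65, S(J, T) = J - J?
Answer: 0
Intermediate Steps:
S(J, T) = 0
r(Q, o) = o/65 + Q/110 (r(Q, o) = Q/110 + o/65 = o/65 + Q/110)
S(162, 88)/r(-40 - 1*139, -281) = 0/((1/65)*(-281) + (-40 - 1*139)/110) = 0/(-281/65 + (-40 - 139)/110) = 0/(-281/65 + (1/110)*(-179)) = 0/(-281/65 - 179/110) = 0/(-8509/1430) = 0*(-1430/8509) = 0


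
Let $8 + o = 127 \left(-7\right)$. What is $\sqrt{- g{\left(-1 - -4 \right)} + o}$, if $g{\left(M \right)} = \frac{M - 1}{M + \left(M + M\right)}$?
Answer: $\frac{5 i \sqrt{323}}{3} \approx 29.954 i$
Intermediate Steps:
$g{\left(M \right)} = \frac{-1 + M}{3 M}$ ($g{\left(M \right)} = \frac{-1 + M}{M + 2 M} = \frac{-1 + M}{3 M}$)
$o = -897$ ($o = -8 + 127 \left(-7\right) = -8 - 889 = -897$)
$\sqrt{- g{\left(-1 - -4 \right)} + o} = \sqrt{- \frac{-1 - -3}{3 \left(-1 - -4\right)} - 897} = \sqrt{- \frac{-1 + \left(-1 + 4\right)}{3 \left(-1 + 4\right)} - 897} = \sqrt{- \frac{-1 + 3}{3 \cdot 3} - 897} = \sqrt{- \frac{2}{3 \cdot 3} - 897} = \sqrt{\left(-1\right) \frac{2}{9} - 897} = \sqrt{- \frac{2}{9} - 897} = \sqrt{- \frac{8075}{9}} = \frac{5 i \sqrt{323}}{3}$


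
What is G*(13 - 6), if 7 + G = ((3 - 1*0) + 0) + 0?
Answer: -28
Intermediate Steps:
G = -4 (G = -7 + (((3 - 1*0) + 0) + 0) = -7 + (((3 + 0) + 0) + 0) = -7 + ((3 + 0) + 0) = -7 + (3 + 0) = -7 + 3 = -4)
G*(13 - 6) = -4*(13 - 6) = -4*7 = -28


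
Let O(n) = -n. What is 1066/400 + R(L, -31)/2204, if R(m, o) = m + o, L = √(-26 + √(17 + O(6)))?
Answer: 292133/110200 + √(-26 + √11)/2204 ≈ 2.6509 + 0.0021609*I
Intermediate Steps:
L = √(-26 + √11) (L = √(-26 + √(17 - 1*6)) = √(-26 + √(17 - 6)) = √(-26 + √11) ≈ 4.7627*I)
1066/400 + R(L, -31)/2204 = 1066/400 + (√(-26 + √11) - 31)/2204 = 1066*(1/400) + (-31 + √(-26 + √11))*(1/2204) = 533/200 + (-31/2204 + √(-26 + √11)/2204) = 292133/110200 + √(-26 + √11)/2204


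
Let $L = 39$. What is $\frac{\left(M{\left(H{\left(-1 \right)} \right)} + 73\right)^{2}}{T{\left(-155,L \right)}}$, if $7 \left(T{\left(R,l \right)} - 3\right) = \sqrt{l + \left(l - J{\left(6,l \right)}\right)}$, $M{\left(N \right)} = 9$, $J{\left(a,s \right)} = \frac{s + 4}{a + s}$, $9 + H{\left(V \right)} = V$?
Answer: $\frac{22239630}{8189} - \frac{70602 \sqrt{17335}}{8189} \approx 1580.7$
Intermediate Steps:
$H{\left(V \right)} = -9 + V$
$J{\left(a,s \right)} = \frac{4 + s}{a + s}$
$T{\left(R,l \right)} = 3 + \frac{\sqrt{2 l - \frac{4 + l}{6 + l}}}{7}$ ($T{\left(R,l \right)} = 3 + \frac{\sqrt{l + \left(l - \frac{4 + l}{6 + l}\right)}}{7} = 3 + \frac{\sqrt{2 l - \frac{4 + l}{6 + l}}}{7}$)
$\frac{\left(M{\left(H{\left(-1 \right)} \right)} + 73\right)^{2}}{T{\left(-155,L \right)}} = \frac{\left(9 + 73\right)^{2}}{3 + \frac{\sqrt{\frac{-4 - 39 + 2 \cdot 39 \left(6 + 39\right)}{6 + 39}}}{7}} = \frac{82^{2}}{3 + \frac{\sqrt{\frac{-4 - 39 + 2 \cdot 39 \cdot 45}{45}}}{7}} = \frac{6724}{3 + \frac{\sqrt{\frac{-4 - 39 + 3510}{45}}}{7}} = \frac{6724}{3 + \frac{\sqrt{\frac{1}{45} \cdot 3467}}{7}} = \frac{6724}{3 + \frac{\sqrt{\frac{3467}{45}}}{7}} = \frac{6724}{3 + \frac{\frac{1}{15} \sqrt{17335}}{7}} = \frac{6724}{3 + \frac{\sqrt{17335}}{105}}$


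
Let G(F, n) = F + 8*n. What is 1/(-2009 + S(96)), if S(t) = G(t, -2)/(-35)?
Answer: -7/14079 ≈ -0.00049719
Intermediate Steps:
S(t) = 16/35 - t/35 (S(t) = (t + 8*(-2))/(-35) = (t - 16)*(-1/35) = (-16 + t)*(-1/35) = 16/35 - t/35)
1/(-2009 + S(96)) = 1/(-2009 + (16/35 - 1/35*96)) = 1/(-2009 + (16/35 - 96/35)) = 1/(-2009 - 16/7) = 1/(-14079/7) = -7/14079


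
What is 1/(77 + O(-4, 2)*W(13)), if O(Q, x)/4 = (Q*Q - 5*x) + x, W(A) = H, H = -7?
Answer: -1/147 ≈ -0.0068027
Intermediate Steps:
W(A) = -7
O(Q, x) = -16*x + 4*Q**2 (O(Q, x) = 4*((Q*Q - 5*x) + x) = 4*((Q**2 - 5*x) + x) = 4*(Q**2 - 4*x) = -16*x + 4*Q**2)
1/(77 + O(-4, 2)*W(13)) = 1/(77 + (-16*2 + 4*(-4)**2)*(-7)) = 1/(77 + (-32 + 4*16)*(-7)) = 1/(77 + (-32 + 64)*(-7)) = 1/(77 + 32*(-7)) = 1/(77 - 224) = 1/(-147) = -1/147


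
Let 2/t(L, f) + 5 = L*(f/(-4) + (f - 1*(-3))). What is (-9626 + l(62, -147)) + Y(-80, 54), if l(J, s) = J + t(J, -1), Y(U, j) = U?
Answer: -2594232/269 ≈ -9644.0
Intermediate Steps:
t(L, f) = 2/(-5 + L*(3 + 3*f/4)) (t(L, f) = 2/(-5 + L*(f/(-4) + (f - 1*(-3)))) = 2/(-5 + L*(f*(-1/4) + (f + 3))) = 2/(-5 + L*(-f/4 + (3 + f))) = 2/(-5 + L*(3 + 3*f/4)))
l(J, s) = J + 8/(-20 + 9*J) (l(J, s) = J + 8/(-20 + 12*J + 3*J*(-1)) = J + 8/(-20 + 12*J - 3*J) = J + 8/(-20 + 9*J))
(-9626 + l(62, -147)) + Y(-80, 54) = (-9626 + (8 + 62*(-20 + 9*62))/(-20 + 9*62)) - 80 = (-9626 + (8 + 62*(-20 + 558))/(-20 + 558)) - 80 = (-9626 + (8 + 62*538)/538) - 80 = (-9626 + (8 + 33356)/538) - 80 = (-9626 + (1/538)*33364) - 80 = (-9626 + 16682/269) - 80 = -2572712/269 - 80 = -2594232/269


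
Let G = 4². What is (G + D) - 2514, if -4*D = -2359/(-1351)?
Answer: -1928793/772 ≈ -2498.4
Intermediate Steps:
D = -337/772 (D = -(-2359)/(4*(-1351)) = -(-2359)*(-1)/(4*1351) = -¼*337/193 = -337/772 ≈ -0.43653)
G = 16
(G + D) - 2514 = (16 - 337/772) - 2514 = 12015/772 - 2514 = -1928793/772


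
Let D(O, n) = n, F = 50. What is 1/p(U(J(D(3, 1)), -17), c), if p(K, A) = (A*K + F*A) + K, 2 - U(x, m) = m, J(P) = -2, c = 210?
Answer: 1/14509 ≈ 6.8923e-5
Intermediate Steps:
U(x, m) = 2 - m
p(K, A) = K + 50*A + A*K (p(K, A) = (A*K + 50*A) + K = (50*A + A*K) + K = K + 50*A + A*K)
1/p(U(J(D(3, 1)), -17), c) = 1/((2 - 1*(-17)) + 50*210 + 210*(2 - 1*(-17))) = 1/((2 + 17) + 10500 + 210*(2 + 17)) = 1/(19 + 10500 + 210*19) = 1/(19 + 10500 + 3990) = 1/14509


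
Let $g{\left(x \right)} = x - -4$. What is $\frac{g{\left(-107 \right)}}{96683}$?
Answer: $- \frac{103}{96683} \approx -0.0010653$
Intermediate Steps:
$g{\left(x \right)} = 4 + x$ ($g{\left(x \right)} = x + 4 = 4 + x$)
$\frac{g{\left(-107 \right)}}{96683} = \frac{4 - 107}{96683} = \left(-103\right) \frac{1}{96683} = - \frac{103}{96683}$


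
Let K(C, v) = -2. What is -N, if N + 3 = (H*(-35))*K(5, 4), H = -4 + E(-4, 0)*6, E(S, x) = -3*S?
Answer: -4757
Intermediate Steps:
H = 68 (H = -4 - 3*(-4)*6 = -4 + 12*6 = -4 + 72 = 68)
N = 4757 (N = -3 + (68*(-35))*(-2) = -3 - 2380*(-2) = -3 + 4760 = 4757)
-N = -1*4757 = -4757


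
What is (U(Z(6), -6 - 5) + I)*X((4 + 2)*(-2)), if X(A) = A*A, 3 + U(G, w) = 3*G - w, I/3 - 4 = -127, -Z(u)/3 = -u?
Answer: -44208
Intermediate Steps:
Z(u) = 3*u (Z(u) = -(-3)*u = 3*u)
I = -369 (I = 12 + 3*(-127) = 12 - 381 = -369)
U(G, w) = -3 - w + 3*G (U(G, w) = -3 + (3*G - w) = -3 + (-w + 3*G) = -3 - w + 3*G)
X(A) = A²
(U(Z(6), -6 - 5) + I)*X((4 + 2)*(-2)) = ((-3 - (-6 - 5) + 3*(3*6)) - 369)*((4 + 2)*(-2))² = ((-3 - 1*(-11) + 3*18) - 369)*(6*(-2))² = ((-3 + 11 + 54) - 369)*(-12)² = (62 - 369)*144 = -307*144 = -44208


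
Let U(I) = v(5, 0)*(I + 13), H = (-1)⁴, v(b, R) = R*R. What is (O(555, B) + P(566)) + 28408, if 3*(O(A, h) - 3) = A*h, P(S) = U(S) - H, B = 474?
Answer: 116100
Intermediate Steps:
v(b, R) = R²
H = 1
U(I) = 0 (U(I) = 0²*(I + 13) = 0*(13 + I) = 0)
P(S) = -1 (P(S) = 0 - 1*1 = 0 - 1 = -1)
O(A, h) = 3 + A*h/3 (O(A, h) = 3 + (A*h)/3 = 3 + A*h/3)
(O(555, B) + P(566)) + 28408 = ((3 + (⅓)*555*474) - 1) + 28408 = ((3 + 87690) - 1) + 28408 = (87693 - 1) + 28408 = 87692 + 28408 = 116100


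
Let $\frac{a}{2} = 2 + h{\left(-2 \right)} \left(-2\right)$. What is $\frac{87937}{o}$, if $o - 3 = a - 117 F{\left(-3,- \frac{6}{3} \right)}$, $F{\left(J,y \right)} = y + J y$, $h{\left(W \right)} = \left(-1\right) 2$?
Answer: $- \frac{87937}{453} \approx -194.12$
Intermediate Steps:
$h{\left(W \right)} = -2$
$a = 12$ ($a = 2 \left(2 - -4\right) = 2 \left(2 + 4\right) = 2 \cdot 6 = 12$)
$o = -453$ ($o = 3 + \left(12 - 117 - \frac{6}{3} \left(1 - 3\right)\right) = 3 + \left(12 - 117 \left(-6\right) \frac{1}{3} \left(-2\right)\right) = 3 + \left(12 - 117 \left(\left(-2\right) \left(-2\right)\right)\right) = 3 + \left(12 - 468\right) = 3 - 456 = -453$)
$\frac{87937}{o} = \frac{87937}{-453} = 87937 \left(- \frac{1}{453}\right) = - \frac{87937}{453}$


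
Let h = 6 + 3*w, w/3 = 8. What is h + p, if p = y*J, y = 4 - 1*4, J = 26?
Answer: 78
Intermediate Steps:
y = 0 (y = 4 - 4 = 0)
p = 0 (p = 0*26 = 0)
w = 24 (w = 3*8 = 24)
h = 78 (h = 6 + 3*24 = 6 + 72 = 78)
h + p = 78 + 0 = 78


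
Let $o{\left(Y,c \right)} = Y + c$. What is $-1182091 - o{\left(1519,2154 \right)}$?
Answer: $-1185764$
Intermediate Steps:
$-1182091 - o{\left(1519,2154 \right)} = -1182091 - \left(1519 + 2154\right) = -1182091 - 3673 = -1185764$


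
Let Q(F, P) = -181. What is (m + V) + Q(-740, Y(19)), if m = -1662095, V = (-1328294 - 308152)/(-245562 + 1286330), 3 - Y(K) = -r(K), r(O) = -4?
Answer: -18404737281/11072 ≈ -1.6623e+6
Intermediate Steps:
Y(K) = -1 (Y(K) = 3 - (-1)*(-4) = 3 - 1*4 = 3 - 4 = -1)
V = -17409/11072 (V = -1636446/1040768 = -1636446*1/1040768 = -17409/11072 ≈ -1.5723)
(m + V) + Q(-740, Y(19)) = (-1662095 - 17409/11072) - 181 = -18402733249/11072 - 181 = -18404737281/11072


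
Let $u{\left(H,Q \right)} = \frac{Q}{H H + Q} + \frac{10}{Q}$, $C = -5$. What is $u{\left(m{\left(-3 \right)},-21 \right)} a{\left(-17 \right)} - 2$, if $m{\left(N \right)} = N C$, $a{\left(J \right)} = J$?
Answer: $\frac{659}{84} \approx 7.8452$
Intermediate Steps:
$m{\left(N \right)} = - 5 N$ ($m{\left(N \right)} = N \left(-5\right) = - 5 N$)
$u{\left(H,Q \right)} = \frac{10}{Q} + \frac{Q}{Q + H^{2}}$ ($u{\left(H,Q \right)} = \frac{Q}{H^{2} + Q} + \frac{10}{Q} = \frac{Q}{Q + H^{2}} + \frac{10}{Q} = \frac{10}{Q} + \frac{Q}{Q + H^{2}}$)
$u{\left(m{\left(-3 \right)},-21 \right)} a{\left(-17 \right)} - 2 = \frac{\left(-21\right)^{2} + 10 \left(-21\right) + 10 \left(\left(-5\right) \left(-3\right)\right)^{2}}{\left(-21\right) \left(-21 + \left(\left(-5\right) \left(-3\right)\right)^{2}\right)} \left(-17\right) - 2 = - \frac{441 - 210 + 10 \cdot 15^{2}}{21 \left(-21 + 15^{2}\right)} \left(-17\right) - 2 = - \frac{441 - 210 + 10 \cdot 225}{21 \left(-21 + 225\right)} \left(-17\right) - 2 = - \frac{441 - 210 + 2250}{21 \cdot 204} \left(-17\right) - 2 = \left(- \frac{1}{21}\right) \frac{1}{204} \cdot 2481 \left(-17\right) - 2 = \left(- \frac{827}{1428}\right) \left(-17\right) - 2 = \frac{827}{84} - 2 = \frac{659}{84}$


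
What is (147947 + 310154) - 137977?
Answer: 320124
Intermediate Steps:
(147947 + 310154) - 137977 = 458101 - 137977 = 320124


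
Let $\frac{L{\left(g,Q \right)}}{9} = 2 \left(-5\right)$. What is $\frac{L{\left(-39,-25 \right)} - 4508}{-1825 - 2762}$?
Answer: $\frac{418}{417} \approx 1.0024$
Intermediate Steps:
$L{\left(g,Q \right)} = -90$ ($L{\left(g,Q \right)} = 9 \cdot 2 \left(-5\right) = 9 \left(-10\right) = -90$)
$\frac{L{\left(-39,-25 \right)} - 4508}{-1825 - 2762} = \frac{-90 - 4508}{-1825 - 2762} = - \frac{4598}{-4587} = \left(-4598\right) \left(- \frac{1}{4587}\right) = \frac{418}{417}$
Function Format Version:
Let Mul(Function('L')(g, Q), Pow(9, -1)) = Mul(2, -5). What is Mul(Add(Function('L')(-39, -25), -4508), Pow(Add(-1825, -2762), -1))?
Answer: Rational(418, 417) ≈ 1.0024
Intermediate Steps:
Function('L')(g, Q) = -90 (Function('L')(g, Q) = Mul(9, Mul(2, -5)) = Mul(9, -10) = -90)
Mul(Add(Function('L')(-39, -25), -4508), Pow(Add(-1825, -2762), -1)) = Mul(Add(-90, -4508), Pow(Add(-1825, -2762), -1)) = Mul(-4598, Pow(-4587, -1)) = Mul(-4598, Rational(-1, 4587)) = Rational(418, 417)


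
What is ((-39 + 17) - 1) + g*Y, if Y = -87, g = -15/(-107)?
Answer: -3766/107 ≈ -35.196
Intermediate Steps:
g = 15/107 (g = -15*(-1/107) = 15/107 ≈ 0.14019)
((-39 + 17) - 1) + g*Y = ((-39 + 17) - 1) + (15/107)*(-87) = (-22 - 1) - 1305/107 = -23 - 1305/107 = -3766/107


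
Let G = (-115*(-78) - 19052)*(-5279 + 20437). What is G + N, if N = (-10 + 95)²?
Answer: -152815731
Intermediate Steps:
N = 7225 (N = 85² = 7225)
G = -152822956 (G = (8970 - 19052)*15158 = -10082*15158 = -152822956)
G + N = -152822956 + 7225 = -152815731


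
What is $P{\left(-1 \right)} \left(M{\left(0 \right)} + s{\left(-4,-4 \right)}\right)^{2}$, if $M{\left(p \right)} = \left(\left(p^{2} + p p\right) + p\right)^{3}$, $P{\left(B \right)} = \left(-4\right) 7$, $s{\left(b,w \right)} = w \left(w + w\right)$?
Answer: $-28672$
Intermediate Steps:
$s{\left(b,w \right)} = 2 w^{2}$ ($s{\left(b,w \right)} = w 2 w = 2 w^{2}$)
$P{\left(B \right)} = -28$
$M{\left(p \right)} = \left(p + 2 p^{2}\right)^{3}$ ($M{\left(p \right)} = \left(\left(p^{2} + p^{2}\right) + p\right)^{3} = \left(2 p^{2} + p\right)^{3} = \left(p + 2 p^{2}\right)^{3}$)
$P{\left(-1 \right)} \left(M{\left(0 \right)} + s{\left(-4,-4 \right)}\right)^{2} = - 28 \left(0^{3} \left(1 + 2 \cdot 0\right)^{3} + 2 \left(-4\right)^{2}\right)^{2} = - 28 \left(0 \left(1 + 0\right)^{3} + 2 \cdot 16\right)^{2} = - 28 \left(0 \cdot 1^{3} + 32\right)^{2} = - 28 \left(0 \cdot 1 + 32\right)^{2} = - 28 \left(0 + 32\right)^{2} = - 28 \cdot 32^{2} = \left(-28\right) 1024 = -28672$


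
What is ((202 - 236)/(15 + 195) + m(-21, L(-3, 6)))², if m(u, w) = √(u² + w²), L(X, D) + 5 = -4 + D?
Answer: 4961539/11025 - 34*√2/7 ≈ 443.16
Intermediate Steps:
L(X, D) = -9 + D (L(X, D) = -5 + (-4 + D) = -9 + D)
((202 - 236)/(15 + 195) + m(-21, L(-3, 6)))² = ((202 - 236)/(15 + 195) + √((-21)² + (-9 + 6)²))² = (-34/210 + √(441 + (-3)²))² = (-34*1/210 + √(441 + 9))² = (-17/105 + √450)² = (-17/105 + 15*√2)²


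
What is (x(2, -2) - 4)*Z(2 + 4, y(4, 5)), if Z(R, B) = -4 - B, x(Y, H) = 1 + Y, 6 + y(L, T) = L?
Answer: 2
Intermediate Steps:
y(L, T) = -6 + L
(x(2, -2) - 4)*Z(2 + 4, y(4, 5)) = ((1 + 2) - 4)*(-4 - (-6 + 4)) = (3 - 4)*(-4 - 1*(-2)) = -(-4 + 2) = -1*(-2) = 2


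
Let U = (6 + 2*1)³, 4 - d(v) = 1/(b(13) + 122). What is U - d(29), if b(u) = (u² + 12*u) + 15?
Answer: 234697/462 ≈ 508.00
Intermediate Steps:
b(u) = 15 + u² + 12*u
d(v) = 1847/462 (d(v) = 4 - 1/((15 + 13² + 12*13) + 122) = 4 - 1/((15 + 169 + 156) + 122) = 4 - 1/(340 + 122) = 4 - 1/462 = 1847/462)
U = 512 (U = (6 + 2)³ = 8³ = 512)
U - d(29) = 512 - 1*1847/462 = 512 - 1847/462 = 234697/462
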